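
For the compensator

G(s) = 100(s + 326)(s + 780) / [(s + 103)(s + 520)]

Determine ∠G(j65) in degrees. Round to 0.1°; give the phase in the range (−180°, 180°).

-23.3°

At s = jω = j65:
zero (s+326): 326 + j65 → |·| = √(326²+65²) = √110501 ≈ 332.42, ∠ = arctan(65/326) ≈ 11.28°
zero (s+780): 780 + j65 → |·| = √(780²+65²) = √612625 ≈ 782.7, ∠ = arctan(65/780) ≈ 4.76°
pole (s+103): 103 + j65 → |·| = √(103²+65²) = √14834 ≈ 121.79, ∠ = arctan(65/103) ≈ 32.25°
pole (s+520): 520 + j65 → |·| = √(520²+65²) = √274625 ≈ 524.05, ∠ = arctan(65/520) ≈ 7.13°
∠G = 16.04° − 39.38° = -23.34°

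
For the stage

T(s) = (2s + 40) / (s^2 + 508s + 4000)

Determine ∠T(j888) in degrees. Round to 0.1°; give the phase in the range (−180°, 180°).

Substitute s = j888:
Numerator: 2(j888) + 40 = 40 + j1776
Denominator: (j888)^2 + 508(j888) + 4000 = -784544 + j451104
|N| = √(40² + 1776²) ≈ 1776.5, ∠N ≈ 88.71°
|D| = √(784544² + 451104²) ≈ 9.0499e+05, ∠D ≈ 150.10°
∠T = 88.71° − 150.10° = -61.39°

-61.4°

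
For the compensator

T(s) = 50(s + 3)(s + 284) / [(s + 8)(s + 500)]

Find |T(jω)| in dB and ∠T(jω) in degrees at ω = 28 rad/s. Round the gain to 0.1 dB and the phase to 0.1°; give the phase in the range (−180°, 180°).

At s = jω = j28:
zero (s+3): 3 + j28 → |·| = √(3²+28²) = √793 ≈ 28.16, ∠ = arctan(28/3) ≈ 83.88°
zero (s+284): 284 + j28 → |·| = √(284²+28²) = √81440 ≈ 285.38, ∠ = arctan(28/284) ≈ 5.63°
pole (s+8): 8 + j28 → |·| = √(8²+28²) = √848 ≈ 29.12, ∠ = arctan(28/8) ≈ 74.05°
pole (s+500): 500 + j28 → |·| = √(500²+28²) = √250784 ≈ 500.78, ∠ = arctan(28/500) ≈ 3.21°
|T| = 50 · 8036.3 / 14583 ≈ 27.554
Gain = 20 log₁₀(27.554) ≈ 28.80 dB
∠T = 89.51° − 77.26° = 12.25°

28.8 dB, 12.3°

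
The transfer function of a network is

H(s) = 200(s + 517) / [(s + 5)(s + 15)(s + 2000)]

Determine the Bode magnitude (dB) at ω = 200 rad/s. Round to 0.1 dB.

-57.2 dB

At s = jω = j200:
zero (s+517): 517 + j200 → |·| = √(517²+200²) = √307289 ≈ 554.34, ∠ = arctan(200/517) ≈ 21.15°
pole (s+5): 5 + j200 → |·| = √(5²+200²) = √40025 ≈ 200.06, ∠ = arctan(200/5) ≈ 88.57°
pole (s+15): 15 + j200 → |·| = √(15²+200²) = √40225 ≈ 200.56, ∠ = arctan(200/15) ≈ 85.71°
pole (s+2000): 2000 + j200 → |·| = √(2000²+200²) = √4040000 ≈ 2010, ∠ = arctan(200/2000) ≈ 5.71°
|H| = 200 · 554.34 / 8.0649e+07 ≈ 0.0013747
Gain = 20 log₁₀(0.0013747) ≈ -57.24 dB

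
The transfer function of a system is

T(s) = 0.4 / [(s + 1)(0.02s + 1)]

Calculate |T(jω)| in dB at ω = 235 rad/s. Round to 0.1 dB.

-69.0 dB

At ω = 235 rad/s:
pole (1 + j235·1) = 1 + j235 → |·| ≈ 235, ∠ ≈ 89.76°
pole (1 + j235·0.02) = 1 + j4.7 → |·| ≈ 4.8052, ∠ ≈ 77.99°
|T| = 0.4 · 1 / (235 · 4.8052) ≈ 0.00035423
Gain = 20 log₁₀(0.00035423) ≈ -69.01 dB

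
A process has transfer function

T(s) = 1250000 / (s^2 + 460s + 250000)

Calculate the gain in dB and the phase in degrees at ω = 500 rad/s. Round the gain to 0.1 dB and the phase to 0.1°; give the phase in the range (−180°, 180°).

14.7 dB, -90.0°

At s = jω = j500:
quadratic: (j500)² + 460·j500 + 250000 = 0 + j230000 → |·| ≈ 2.3e+05, ∠ ≈ 90.00°
|T| = 1250000 / 2.3e+05 ≈ 5.4348
Gain = 20 log₁₀(5.4348) ≈ 14.70 dB
∠T = 0.00° − 90.00° = -90.00°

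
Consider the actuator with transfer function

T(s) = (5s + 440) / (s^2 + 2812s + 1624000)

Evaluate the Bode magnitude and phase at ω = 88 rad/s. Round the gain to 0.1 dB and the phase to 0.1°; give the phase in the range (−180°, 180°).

Substitute s = j88:
Numerator: 5(j88) + 440 = 440 + j440
Denominator: (j88)^2 + 2812(j88) + 1624000 = 1616256 + j247456
|N| = √(440² + 440²) ≈ 622.25, ∠N ≈ 45.00°
|D| = √(1616256² + 247456²) ≈ 1.6351e+06, ∠D ≈ 8.70°
|T| = 622.25 / 1.6351e+06 ≈ 0.00038056
Gain = 20 log₁₀(0.00038056) ≈ -68.39 dB
∠T = 45.00° − 8.70° = 36.30°

-68.4 dB, 36.3°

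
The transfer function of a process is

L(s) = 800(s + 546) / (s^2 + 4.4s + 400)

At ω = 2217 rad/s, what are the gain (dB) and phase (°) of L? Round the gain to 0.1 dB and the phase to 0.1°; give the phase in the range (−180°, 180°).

-8.6 dB, -103.7°

At s = jω = j2217:
zero (s+546): 546 + j2217 → |·| = √(546²+2217²) = √5213205 ≈ 2283.2, ∠ = arctan(2217/546) ≈ 76.16°
quadratic: (j2217)² + 4.4·j2217 + 400 = -4914689 + j9754.8 → |·| ≈ 4.9147e+06, ∠ ≈ 179.89°
|L| = 800 · 2283.2 / 4.9147e+06 ≈ 0.37165
Gain = 20 log₁₀(0.37165) ≈ -8.60 dB
∠L = 76.16° − 179.89° = -103.73°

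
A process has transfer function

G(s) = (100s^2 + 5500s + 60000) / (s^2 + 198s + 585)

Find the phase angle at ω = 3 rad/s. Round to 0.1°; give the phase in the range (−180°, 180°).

-30.3°

Substitute s = j3:
Numerator: 100(j3)^2 + 5500(j3) + 60000 = 59100 + j16500
Denominator: (j3)^2 + 198(j3) + 585 = 576 + j594
|N| = √(59100² + 16500²) ≈ 61360, ∠N ≈ 15.60°
|D| = √(576² + 594²) ≈ 827.41, ∠D ≈ 45.88°
∠G = 15.60° − 45.88° = -30.28°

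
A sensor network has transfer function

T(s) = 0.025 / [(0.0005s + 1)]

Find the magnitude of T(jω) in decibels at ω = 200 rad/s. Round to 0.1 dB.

-32.1 dB

At ω = 200 rad/s:
pole (1 + j200·0.0005) = 1 + j0.1 → |·| ≈ 1.005, ∠ ≈ 5.71°
|T| = 0.025 · 1 / (1.005) ≈ 0.024876
Gain = 20 log₁₀(0.024876) ≈ -32.08 dB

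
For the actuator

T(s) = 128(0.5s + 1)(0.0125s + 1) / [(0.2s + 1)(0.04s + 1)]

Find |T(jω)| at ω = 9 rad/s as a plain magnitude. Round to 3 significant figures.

271

At ω = 9 rad/s:
zero (1 + j9·0.5) = 1 + j4.5 → |·| ≈ 4.6098, ∠ ≈ 77.47°
zero (1 + j9·0.0125) = 1 + j0.1125 → |·| ≈ 1.0063, ∠ ≈ 6.42°
pole (1 + j9·0.2) = 1 + j1.8 → |·| ≈ 2.0591, ∠ ≈ 60.95°
pole (1 + j9·0.04) = 1 + j0.36 → |·| ≈ 1.0628, ∠ ≈ 19.80°
|T| = 128 · 4.6098 · 1.0063 / (2.0591 · 1.0628) ≈ 271.33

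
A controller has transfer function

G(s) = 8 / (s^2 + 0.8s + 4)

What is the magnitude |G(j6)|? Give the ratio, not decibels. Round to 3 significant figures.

0.247

At s = jω = j6:
quadratic: (j6)² + 0.8·j6 + 4 = -32 + j4.8 → |·| ≈ 32.358, ∠ ≈ 171.47°
|G| = 8 / 32.358 ≈ 0.24723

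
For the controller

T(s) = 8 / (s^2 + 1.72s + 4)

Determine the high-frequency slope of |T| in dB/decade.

Each pole contributes −20 dB/decade at high frequency; each zero contributes +20 dB/decade.
Net: 0 zero(s) − 2 pole(s) → -40 dB/decade.

-40 dB/decade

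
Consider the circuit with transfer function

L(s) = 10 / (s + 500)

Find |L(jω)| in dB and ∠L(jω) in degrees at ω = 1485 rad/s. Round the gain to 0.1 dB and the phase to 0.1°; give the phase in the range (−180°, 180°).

-43.9 dB, -71.4°

At s = jω = j1485:
pole (s+500): 500 + j1485 → |·| = √(500²+1485²) = √2455225 ≈ 1566.9, ∠ = arctan(1485/500) ≈ 71.39°
|L| = 10 / 1566.9 ≈ 0.006382
Gain = 20 log₁₀(0.006382) ≈ -43.90 dB
∠L = 0.00° − 71.39° = -71.39°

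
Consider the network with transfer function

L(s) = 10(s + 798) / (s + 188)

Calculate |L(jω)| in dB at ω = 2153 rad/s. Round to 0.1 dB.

20.5 dB

At s = jω = j2153:
zero (s+798): 798 + j2153 → |·| = √(798²+2153²) = √5272213 ≈ 2296.1, ∠ = arctan(2153/798) ≈ 69.66°
pole (s+188): 188 + j2153 → |·| = √(188²+2153²) = √4670753 ≈ 2161.2, ∠ = arctan(2153/188) ≈ 85.01°
|L| = 10 · 2296.1 / 2161.2 ≈ 10.624
Gain = 20 log₁₀(10.624) ≈ 20.53 dB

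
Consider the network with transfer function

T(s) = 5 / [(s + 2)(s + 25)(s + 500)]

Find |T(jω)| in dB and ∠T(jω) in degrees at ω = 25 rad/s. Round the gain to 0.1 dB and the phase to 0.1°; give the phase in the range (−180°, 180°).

-99.0 dB, -133.3°

At s = jω = j25:
pole (s+2): 2 + j25 → |·| = √(2²+25²) = √629 ≈ 25.08, ∠ = arctan(25/2) ≈ 85.43°
pole (s+25): 25 + j25 → |·| = √(25²+25²) = √1250 ≈ 35.355, ∠ = arctan(25/25) ≈ 45.00°
pole (s+500): 500 + j25 → |·| = √(500²+25²) = √250625 ≈ 500.62, ∠ = arctan(25/500) ≈ 2.86°
|T| = 5 / 4.439e+05 ≈ 1.1264e-05
Gain = 20 log₁₀(1.1264e-05) ≈ -98.97 dB
∠T = 0.00° − 133.29° = -133.29°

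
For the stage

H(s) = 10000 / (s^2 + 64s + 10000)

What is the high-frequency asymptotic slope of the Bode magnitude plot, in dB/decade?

Each pole contributes −20 dB/decade at high frequency; each zero contributes +20 dB/decade.
Net: 0 zero(s) − 2 pole(s) → -40 dB/decade.

-40 dB/decade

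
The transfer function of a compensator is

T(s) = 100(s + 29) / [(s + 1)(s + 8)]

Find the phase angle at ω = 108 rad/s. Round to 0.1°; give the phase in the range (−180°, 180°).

-100.3°

At s = jω = j108:
zero (s+29): 29 + j108 → |·| = √(29²+108²) = √12505 ≈ 111.83, ∠ = arctan(108/29) ≈ 74.97°
pole (s+1): 1 + j108 → |·| = √(1²+108²) = √11665 ≈ 108, ∠ = arctan(108/1) ≈ 89.47°
pole (s+8): 8 + j108 → |·| = √(8²+108²) = √11728 ≈ 108.3, ∠ = arctan(108/8) ≈ 85.76°
∠T = 74.97° − 175.23° = -100.26°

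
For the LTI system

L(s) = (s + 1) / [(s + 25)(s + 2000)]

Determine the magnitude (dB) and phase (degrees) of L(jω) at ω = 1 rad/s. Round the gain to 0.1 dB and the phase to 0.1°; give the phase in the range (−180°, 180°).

At s = jω = j1:
zero (s+1): 1 + j1 → |·| = √(1²+1²) = √2 ≈ 1.4142, ∠ = arctan(1/1) ≈ 45.00°
pole (s+25): 25 + j1 → |·| = √(25²+1²) = √626 ≈ 25.02, ∠ = arctan(1/25) ≈ 2.29°
pole (s+2000): 2000 + j1 → |·| = √(2000²+1²) = √4000001 ≈ 2000, ∠ = arctan(1/2000) ≈ 0.03°
|L| = 1 · 1.4142 / 50040 ≈ 2.8261e-05
Gain = 20 log₁₀(2.8261e-05) ≈ -90.98 dB
∠L = 45.00° − 2.32° = 42.68°

-91.0 dB, 42.7°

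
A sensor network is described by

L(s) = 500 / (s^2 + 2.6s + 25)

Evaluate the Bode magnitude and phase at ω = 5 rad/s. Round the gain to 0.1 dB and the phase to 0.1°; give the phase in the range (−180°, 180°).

31.7 dB, -90.0°

At s = jω = j5:
quadratic: (j5)² + 2.6·j5 + 25 = 0 + j13 → |·| ≈ 13, ∠ ≈ 90.00°
|L| = 500 / 13 ≈ 38.462
Gain = 20 log₁₀(38.462) ≈ 31.70 dB
∠L = 0.00° − 90.00° = -90.00°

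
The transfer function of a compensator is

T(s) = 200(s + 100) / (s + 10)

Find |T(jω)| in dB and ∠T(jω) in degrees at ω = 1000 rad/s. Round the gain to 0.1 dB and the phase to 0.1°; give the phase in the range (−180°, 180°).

At s = jω = j1000:
zero (s+100): 100 + j1000 → |·| = √(100²+1000²) = √1010000 ≈ 1005, ∠ = arctan(1000/100) ≈ 84.29°
pole (s+10): 10 + j1000 → |·| = √(10²+1000²) = √1000100 ≈ 1000, ∠ = arctan(1000/10) ≈ 89.43°
|T| = 200 · 1005 / 1000 ≈ 201
Gain = 20 log₁₀(201) ≈ 46.06 dB
∠T = 84.29° − 89.43° = -5.14°

46.1 dB, -5.1°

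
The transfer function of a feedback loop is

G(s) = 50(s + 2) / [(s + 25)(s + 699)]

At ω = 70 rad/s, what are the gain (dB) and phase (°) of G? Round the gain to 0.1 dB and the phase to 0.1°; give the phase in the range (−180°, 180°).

-23.5 dB, 12.3°

At s = jω = j70:
zero (s+2): 2 + j70 → |·| = √(2²+70²) = √4904 ≈ 70.029, ∠ = arctan(70/2) ≈ 88.36°
pole (s+25): 25 + j70 → |·| = √(25²+70²) = √5525 ≈ 74.33, ∠ = arctan(70/25) ≈ 70.35°
pole (s+699): 699 + j70 → |·| = √(699²+70²) = √493501 ≈ 702.5, ∠ = arctan(70/699) ≈ 5.72°
|G| = 50 · 70.029 / 52217 ≈ 0.067056
Gain = 20 log₁₀(0.067056) ≈ -23.47 dB
∠G = 88.36° − 76.07° = 12.29°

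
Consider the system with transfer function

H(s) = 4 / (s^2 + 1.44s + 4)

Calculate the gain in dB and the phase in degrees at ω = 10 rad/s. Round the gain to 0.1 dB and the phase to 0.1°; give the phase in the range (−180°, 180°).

At s = jω = j10:
quadratic: (j10)² + 1.44·j10 + 4 = -96 + j14.4 → |·| ≈ 97.074, ∠ ≈ 171.47°
|H| = 4 / 97.074 ≈ 0.041206
Gain = 20 log₁₀(0.041206) ≈ -27.70 dB
∠H = 0.00° − 171.47° = -171.47°

-27.7 dB, -171.5°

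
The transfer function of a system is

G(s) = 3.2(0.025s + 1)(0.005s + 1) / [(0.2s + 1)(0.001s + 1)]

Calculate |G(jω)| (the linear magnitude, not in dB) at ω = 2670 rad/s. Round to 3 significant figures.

1.88

At ω = 2670 rad/s:
zero (1 + j2670·0.025) = 1 + j66.75 → |·| ≈ 66.757, ∠ ≈ 89.14°
zero (1 + j2670·0.005) = 1 + j13.35 → |·| ≈ 13.387, ∠ ≈ 85.72°
pole (1 + j2670·0.2) = 1 + j534 → |·| ≈ 534, ∠ ≈ 89.89°
pole (1 + j2670·0.001) = 1 + j2.67 → |·| ≈ 2.8511, ∠ ≈ 69.47°
|G| = 3.2 · 66.757 · 13.387 / (534 · 2.8511) ≈ 1.8783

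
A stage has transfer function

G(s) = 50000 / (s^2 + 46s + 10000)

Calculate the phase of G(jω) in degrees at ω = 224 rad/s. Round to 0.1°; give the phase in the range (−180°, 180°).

At s = jω = j224:
quadratic: (j224)² + 46·j224 + 10000 = -40176 + j10304 → |·| ≈ 41476, ∠ ≈ 165.62°
∠G = 0.00° − 165.62° = -165.62°

-165.6°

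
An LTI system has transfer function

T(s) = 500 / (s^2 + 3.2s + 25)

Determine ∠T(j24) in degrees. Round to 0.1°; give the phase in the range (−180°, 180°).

-172.1°

At s = jω = j24:
quadratic: (j24)² + 3.2·j24 + 25 = -551 + j76.8 → |·| ≈ 556.33, ∠ ≈ 172.07°
∠T = 0.00° − 172.07° = -172.07°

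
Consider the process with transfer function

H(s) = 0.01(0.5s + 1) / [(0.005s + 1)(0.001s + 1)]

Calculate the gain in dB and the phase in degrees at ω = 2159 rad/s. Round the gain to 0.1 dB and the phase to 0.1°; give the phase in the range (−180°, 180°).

At ω = 2159 rad/s:
zero (1 + j2159·0.5) = 1 + j1079.5 → |·| ≈ 1079.5, ∠ ≈ 89.95°
pole (1 + j2159·0.005) = 1 + j10.795 → |·| ≈ 10.841, ∠ ≈ 84.71°
pole (1 + j2159·0.001) = 1 + j2.159 → |·| ≈ 2.3793, ∠ ≈ 65.15°
|H| = 0.01 · 1079.5 / (10.841 · 2.3793) ≈ 0.41851
Gain = 20 log₁₀(0.41851) ≈ -7.57 dB
∠H = (89.95°) − (84.71° + 65.15°) = -59.91°

-7.6 dB, -59.9°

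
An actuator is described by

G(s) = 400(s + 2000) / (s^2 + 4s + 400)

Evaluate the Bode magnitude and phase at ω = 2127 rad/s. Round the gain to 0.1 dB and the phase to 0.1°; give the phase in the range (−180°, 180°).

At s = jω = j2127:
zero (s+2000): 2000 + j2127 → |·| = √(2000²+2127²) = √8524129 ≈ 2919.6, ∠ = arctan(2127/2000) ≈ 46.76°
quadratic: (j2127)² + 4·j2127 + 400 = -4523729 + j8508 → |·| ≈ 4.5237e+06, ∠ ≈ 179.89°
|G| = 400 · 2919.6 / 4.5237e+06 ≈ 0.25816
Gain = 20 log₁₀(0.25816) ≈ -11.76 dB
∠G = 46.76° − 179.89° = -133.13°

-11.8 dB, -133.1°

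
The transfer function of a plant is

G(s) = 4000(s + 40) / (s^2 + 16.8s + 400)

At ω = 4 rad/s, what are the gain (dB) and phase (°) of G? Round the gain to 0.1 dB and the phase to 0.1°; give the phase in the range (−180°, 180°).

At s = jω = j4:
zero (s+40): 40 + j4 → |·| = √(40²+4²) = √1616 ≈ 40.2, ∠ = arctan(4/40) ≈ 5.71°
quadratic: (j4)² + 16.8·j4 + 400 = 384 + j67.2 → |·| ≈ 389.84, ∠ ≈ 9.93°
|G| = 4000 · 40.2 / 389.84 ≈ 412.48
Gain = 20 log₁₀(412.48) ≈ 52.31 dB
∠G = 5.71° − 9.93° = -4.22°

52.3 dB, -4.2°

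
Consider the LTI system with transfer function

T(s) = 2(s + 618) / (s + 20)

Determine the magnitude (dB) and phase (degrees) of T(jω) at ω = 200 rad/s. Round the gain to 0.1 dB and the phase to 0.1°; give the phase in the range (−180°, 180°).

16.2 dB, -66.4°

At s = jω = j200:
zero (s+618): 618 + j200 → |·| = √(618²+200²) = √421924 ≈ 649.56, ∠ = arctan(200/618) ≈ 17.93°
pole (s+20): 20 + j200 → |·| = √(20²+200²) = √40400 ≈ 201, ∠ = arctan(200/20) ≈ 84.29°
|T| = 2 · 649.56 / 201 ≈ 6.4633
Gain = 20 log₁₀(6.4633) ≈ 16.21 dB
∠T = 17.93° − 84.29° = -66.36°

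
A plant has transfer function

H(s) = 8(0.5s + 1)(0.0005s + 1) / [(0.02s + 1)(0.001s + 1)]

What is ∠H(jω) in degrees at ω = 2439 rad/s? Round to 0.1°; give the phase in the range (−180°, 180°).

At ω = 2439 rad/s:
zero (1 + j2439·0.5) = 1 + j1219.5 → |·| ≈ 1219.5, ∠ ≈ 89.95°
zero (1 + j2439·0.0005) = 1 + j1.2195 → |·| ≈ 1.5771, ∠ ≈ 50.65°
pole (1 + j2439·0.02) = 1 + j48.78 → |·| ≈ 48.79, ∠ ≈ 88.83°
pole (1 + j2439·0.001) = 1 + j2.439 → |·| ≈ 2.636, ∠ ≈ 67.71°
∠H = (89.95° + 50.65°) − (88.83° + 67.71°) = -15.94°

-15.9°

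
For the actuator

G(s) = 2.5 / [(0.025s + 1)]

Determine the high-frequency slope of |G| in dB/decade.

Each pole contributes −20 dB/decade at high frequency; each zero contributes +20 dB/decade.
Net: 0 zero(s) − 1 pole(s) → -20 dB/decade.

-20 dB/decade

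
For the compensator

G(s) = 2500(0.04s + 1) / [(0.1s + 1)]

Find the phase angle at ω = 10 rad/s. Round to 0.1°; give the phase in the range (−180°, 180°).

At ω = 10 rad/s:
zero (1 + j10·0.04) = 1 + j0.4 → |·| ≈ 1.077, ∠ ≈ 21.80°
pole (1 + j10·0.1) = 1 + j1 → |·| ≈ 1.4142, ∠ ≈ 45.00°
∠G = (21.80°) − (45.00°) = -23.20°

-23.2°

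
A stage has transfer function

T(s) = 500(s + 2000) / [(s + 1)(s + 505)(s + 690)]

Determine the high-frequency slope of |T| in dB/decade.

Each pole contributes −20 dB/decade at high frequency; each zero contributes +20 dB/decade.
Net: 1 zero(s) − 3 pole(s) → -40 dB/decade.

-40 dB/decade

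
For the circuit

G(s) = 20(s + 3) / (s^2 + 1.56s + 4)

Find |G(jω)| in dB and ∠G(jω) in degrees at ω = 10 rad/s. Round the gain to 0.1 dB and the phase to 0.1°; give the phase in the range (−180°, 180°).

6.6 dB, -97.5°

At s = jω = j10:
zero (s+3): 3 + j10 → |·| = √(3²+10²) = √109 ≈ 10.44, ∠ = arctan(10/3) ≈ 73.30°
quadratic: (j10)² + 1.56·j10 + 4 = -96 + j15.6 → |·| ≈ 97.259, ∠ ≈ 170.77°
|G| = 20 · 10.44 / 97.259 ≈ 2.1468
Gain = 20 log₁₀(2.1468) ≈ 6.64 dB
∠G = 73.30° − 170.77° = -97.47°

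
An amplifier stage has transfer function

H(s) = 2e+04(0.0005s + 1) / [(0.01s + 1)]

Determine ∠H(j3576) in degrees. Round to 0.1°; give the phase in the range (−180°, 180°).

-27.6°

At ω = 3576 rad/s:
zero (1 + j3576·0.0005) = 1 + j1.788 → |·| ≈ 2.0486, ∠ ≈ 60.78°
pole (1 + j3576·0.01) = 1 + j35.76 → |·| ≈ 35.774, ∠ ≈ 88.40°
∠H = (60.78°) − (88.40°) = -27.62°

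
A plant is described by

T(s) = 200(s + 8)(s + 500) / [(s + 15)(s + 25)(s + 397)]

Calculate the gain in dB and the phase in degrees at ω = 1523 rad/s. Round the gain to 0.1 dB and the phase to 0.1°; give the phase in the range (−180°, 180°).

At s = jω = j1523:
zero (s+8): 8 + j1523 → |·| = √(8²+1523²) = √2319593 ≈ 1523, ∠ = arctan(1523/8) ≈ 89.70°
zero (s+500): 500 + j1523 → |·| = √(500²+1523²) = √2569529 ≈ 1603, ∠ = arctan(1523/500) ≈ 71.83°
pole (s+15): 15 + j1523 → |·| = √(15²+1523²) = √2319754 ≈ 1523.1, ∠ = arctan(1523/15) ≈ 89.44°
pole (s+25): 25 + j1523 → |·| = √(25²+1523²) = √2320154 ≈ 1523.2, ∠ = arctan(1523/25) ≈ 89.06°
pole (s+397): 397 + j1523 → |·| = √(397²+1523²) = √2477138 ≈ 1573.9, ∠ = arctan(1523/397) ≈ 75.39°
|T| = 200 · 2.4414e+06 / 3.6514e+09 ≈ 0.13372
Gain = 20 log₁₀(0.13372) ≈ -17.48 dB
∠T = 161.53° − 253.89° = -92.36°

-17.5 dB, -92.4°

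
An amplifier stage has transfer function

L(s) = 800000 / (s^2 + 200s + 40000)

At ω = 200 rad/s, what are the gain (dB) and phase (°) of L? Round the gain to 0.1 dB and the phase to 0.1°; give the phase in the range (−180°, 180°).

26.0 dB, -90.0°

At s = jω = j200:
quadratic: (j200)² + 200·j200 + 40000 = 0 + j40000 → |·| ≈ 40000, ∠ ≈ 90.00°
|L| = 800000 / 40000 ≈ 20
Gain = 20 log₁₀(20) ≈ 26.02 dB
∠L = 0.00° − 90.00° = -90.00°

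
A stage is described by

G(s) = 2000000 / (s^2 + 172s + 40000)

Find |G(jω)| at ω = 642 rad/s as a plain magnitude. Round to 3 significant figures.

5.15

At s = jω = j642:
quadratic: (j642)² + 172·j642 + 40000 = -372164 + j110424 → |·| ≈ 3.882e+05, ∠ ≈ 163.47°
|G| = 2000000 / 3.882e+05 ≈ 5.152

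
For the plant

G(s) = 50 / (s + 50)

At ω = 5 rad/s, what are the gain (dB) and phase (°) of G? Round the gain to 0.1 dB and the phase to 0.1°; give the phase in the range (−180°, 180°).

Substitute s = j5:
Numerator: 50 = 50 + j0
Denominator: (j5) + 50 = 50 + j5
|N| = √(50² + 0²) ≈ 50, ∠N ≈ 0.00°
|D| = √(50² + 5²) ≈ 50.249, ∠D ≈ 5.71°
|G| = 50 / 50.249 ≈ 0.99504
Gain = 20 log₁₀(0.99504) ≈ -0.04 dB
∠G = 0.00° − 5.71° = -5.71°

-0.0 dB, -5.7°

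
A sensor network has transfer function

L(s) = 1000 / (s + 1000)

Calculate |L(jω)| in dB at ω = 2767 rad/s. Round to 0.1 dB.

-9.4 dB

Substitute s = j2767:
Numerator: 1000 = 1000 + j0
Denominator: (j2767) + 1000 = 1000 + j2767
|N| = √(1000² + 0²) ≈ 1000, ∠N ≈ 0.00°
|D| = √(1000² + 2767²) ≈ 2942.2, ∠D ≈ 70.13°
|L| = 1000 / 2942.2 ≈ 0.33988
Gain = 20 log₁₀(0.33988) ≈ -9.37 dB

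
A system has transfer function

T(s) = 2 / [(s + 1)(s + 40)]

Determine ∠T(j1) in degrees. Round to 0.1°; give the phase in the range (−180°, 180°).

At s = jω = j1:
pole (s+1): 1 + j1 → |·| = √(1²+1²) = √2 ≈ 1.4142, ∠ = arctan(1/1) ≈ 45.00°
pole (s+40): 40 + j1 → |·| = √(40²+1²) = √1601 ≈ 40.012, ∠ = arctan(1/40) ≈ 1.43°
∠T = 0.00° − 46.43° = -46.43°

-46.4°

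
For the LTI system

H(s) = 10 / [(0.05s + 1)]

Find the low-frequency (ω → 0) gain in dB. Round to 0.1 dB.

20.0 dB

H(0) = 10 · 1 / 1 = 10
20 log₁₀(10) ≈ 20.00 dB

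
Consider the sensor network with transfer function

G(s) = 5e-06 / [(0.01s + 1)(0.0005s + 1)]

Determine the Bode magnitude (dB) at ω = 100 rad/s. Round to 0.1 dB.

At ω = 100 rad/s:
pole (1 + j100·0.01) = 1 + j1 → |·| ≈ 1.4142, ∠ ≈ 45.00°
pole (1 + j100·0.0005) = 1 + j0.05 → |·| ≈ 1.0012, ∠ ≈ 2.86°
|G| = 5e-06 · 1 / (1.4142 · 1.0012) ≈ 3.5313e-06
Gain = 20 log₁₀(3.5313e-06) ≈ -109.04 dB

-109.0 dB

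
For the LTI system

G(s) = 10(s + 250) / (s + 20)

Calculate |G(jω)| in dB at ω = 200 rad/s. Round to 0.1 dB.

At s = jω = j200:
zero (s+250): 250 + j200 → |·| = √(250²+200²) = √102500 ≈ 320.16, ∠ = arctan(200/250) ≈ 38.66°
pole (s+20): 20 + j200 → |·| = √(20²+200²) = √40400 ≈ 201, ∠ = arctan(200/20) ≈ 84.29°
|G| = 10 · 320.16 / 201 ≈ 15.928
Gain = 20 log₁₀(15.928) ≈ 24.04 dB

24.0 dB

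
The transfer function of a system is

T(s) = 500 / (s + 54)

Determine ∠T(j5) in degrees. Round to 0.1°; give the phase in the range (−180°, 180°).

-5.3°

At s = jω = j5:
pole (s+54): 54 + j5 → |·| = √(54²+5²) = √2941 ≈ 54.231, ∠ = arctan(5/54) ≈ 5.29°
∠T = 0.00° − 5.29° = -5.29°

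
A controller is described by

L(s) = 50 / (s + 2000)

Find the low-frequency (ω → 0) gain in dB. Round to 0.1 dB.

L(0) = 50 / 2000 = 0.025
20 log₁₀(0.025) ≈ -32.04 dB

-32.0 dB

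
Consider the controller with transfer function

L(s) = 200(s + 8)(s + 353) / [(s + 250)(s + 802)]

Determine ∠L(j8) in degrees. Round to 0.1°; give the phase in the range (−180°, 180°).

At s = jω = j8:
zero (s+8): 8 + j8 → |·| = √(8²+8²) = √128 ≈ 11.314, ∠ = arctan(8/8) ≈ 45.00°
zero (s+353): 353 + j8 → |·| = √(353²+8²) = √124673 ≈ 353.09, ∠ = arctan(8/353) ≈ 1.30°
pole (s+250): 250 + j8 → |·| = √(250²+8²) = √62564 ≈ 250.13, ∠ = arctan(8/250) ≈ 1.83°
pole (s+802): 802 + j8 → |·| = √(802²+8²) = √643268 ≈ 802.04, ∠ = arctan(8/802) ≈ 0.57°
∠L = 46.30° − 2.40° = 43.90°

43.9°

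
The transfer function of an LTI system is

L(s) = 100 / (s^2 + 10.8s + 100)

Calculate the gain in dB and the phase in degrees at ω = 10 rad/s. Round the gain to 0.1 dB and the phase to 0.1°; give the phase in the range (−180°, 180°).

-0.7 dB, -90.0°

At s = jω = j10:
quadratic: (j10)² + 10.8·j10 + 100 = 0 + j108 → |·| ≈ 108, ∠ ≈ 90.00°
|L| = 100 / 108 ≈ 0.92593
Gain = 20 log₁₀(0.92593) ≈ -0.67 dB
∠L = 0.00° − 90.00° = -90.00°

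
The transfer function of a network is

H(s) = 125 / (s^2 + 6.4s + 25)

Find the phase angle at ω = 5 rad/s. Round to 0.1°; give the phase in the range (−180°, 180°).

-90.0°

At s = jω = j5:
quadratic: (j5)² + 6.4·j5 + 25 = 0 + j32 → |·| ≈ 32, ∠ ≈ 90.00°
∠H = 0.00° − 90.00° = -90.00°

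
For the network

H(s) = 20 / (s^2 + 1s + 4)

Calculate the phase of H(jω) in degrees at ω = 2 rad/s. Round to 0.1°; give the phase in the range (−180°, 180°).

At s = jω = j2:
quadratic: (j2)² + 1·j2 + 4 = 0 + j2 → |·| ≈ 2, ∠ ≈ 90.00°
∠H = 0.00° − 90.00° = -90.00°

-90.0°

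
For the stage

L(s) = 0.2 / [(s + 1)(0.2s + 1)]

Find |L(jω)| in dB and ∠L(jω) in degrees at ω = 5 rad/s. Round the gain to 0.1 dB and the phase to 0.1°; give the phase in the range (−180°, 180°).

At ω = 5 rad/s:
pole (1 + j5·1) = 1 + j5 → |·| ≈ 5.099, ∠ ≈ 78.69°
pole (1 + j5·0.2) = 1 + j1 → |·| ≈ 1.4142, ∠ ≈ 45.00°
|L| = 0.2 · 1 / (5.099 · 1.4142) ≈ 0.027735
Gain = 20 log₁₀(0.027735) ≈ -31.14 dB
∠L = (0°) − (78.69° + 45.00°) = -123.69°

-31.1 dB, -123.7°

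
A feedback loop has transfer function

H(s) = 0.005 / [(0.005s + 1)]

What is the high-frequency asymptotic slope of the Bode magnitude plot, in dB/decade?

-20 dB/decade

Each pole contributes −20 dB/decade at high frequency; each zero contributes +20 dB/decade.
Net: 0 zero(s) − 1 pole(s) → -20 dB/decade.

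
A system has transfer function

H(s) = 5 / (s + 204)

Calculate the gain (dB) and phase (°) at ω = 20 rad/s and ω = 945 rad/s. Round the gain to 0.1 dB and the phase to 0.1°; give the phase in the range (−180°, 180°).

ω = 20: -32.3 dB, -5.6°; ω = 945: -45.7 dB, -77.8°

At s = jω = j20:
pole (s+204): 204 + j20 → |·| = √(204²+20²) = √42016 ≈ 204.98, ∠ = arctan(20/204) ≈ 5.60°
|H| = 5 / 204.98 ≈ 0.024393
Gain = 20 log₁₀(0.024393) ≈ -32.25 dB
∠H = 0.00° − 5.60° = -5.60°

At s = jω = j945:
pole (s+204): 204 + j945 → |·| = √(204²+945²) = √934641 ≈ 966.77, ∠ = arctan(945/204) ≈ 77.82°
|H| = 5 / 966.77 ≈ 0.0051719
Gain = 20 log₁₀(0.0051719) ≈ -45.73 dB
∠H = 0.00° − 77.82° = -77.82°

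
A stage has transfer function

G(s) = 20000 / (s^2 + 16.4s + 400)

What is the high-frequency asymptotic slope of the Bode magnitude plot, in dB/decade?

-40 dB/decade

Each pole contributes −20 dB/decade at high frequency; each zero contributes +20 dB/decade.
Net: 0 zero(s) − 2 pole(s) → -40 dB/decade.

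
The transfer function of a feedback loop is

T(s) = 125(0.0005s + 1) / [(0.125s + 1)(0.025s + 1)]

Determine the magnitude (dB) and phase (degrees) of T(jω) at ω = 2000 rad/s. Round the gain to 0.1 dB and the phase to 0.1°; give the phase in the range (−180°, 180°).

-37.0 dB, -133.6°

At ω = 2000 rad/s:
zero (1 + j2000·0.0005) = 1 + j1 → |·| ≈ 1.4142, ∠ ≈ 45.00°
pole (1 + j2000·0.125) = 1 + j250 → |·| ≈ 250, ∠ ≈ 89.77°
pole (1 + j2000·0.025) = 1 + j50 → |·| ≈ 50.01, ∠ ≈ 88.85°
|T| = 125 · 1.4142 / (250 · 50.01) ≈ 0.014139
Gain = 20 log₁₀(0.014139) ≈ -36.99 dB
∠T = (45.00°) − (89.77° + 88.85°) = -133.62°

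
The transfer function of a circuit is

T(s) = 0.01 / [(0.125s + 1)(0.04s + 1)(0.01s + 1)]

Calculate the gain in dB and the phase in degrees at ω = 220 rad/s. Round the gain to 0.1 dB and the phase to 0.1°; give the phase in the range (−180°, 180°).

-95.4 dB, 123.0°

At ω = 220 rad/s:
pole (1 + j220·0.125) = 1 + j27.5 → |·| ≈ 27.518, ∠ ≈ 87.92°
pole (1 + j220·0.04) = 1 + j8.8 → |·| ≈ 8.8566, ∠ ≈ 83.52°
pole (1 + j220·0.01) = 1 + j2.2 → |·| ≈ 2.4166, ∠ ≈ 65.56°
|T| = 0.01 · 1 / (27.518 · 8.8566 · 2.4166) ≈ 1.6979e-05
Gain = 20 log₁₀(1.6979e-05) ≈ -95.40 dB
∠T = (0°) − (87.92° + 83.52° + 65.56°) = -237.00° ≡ 123.00° (principal value)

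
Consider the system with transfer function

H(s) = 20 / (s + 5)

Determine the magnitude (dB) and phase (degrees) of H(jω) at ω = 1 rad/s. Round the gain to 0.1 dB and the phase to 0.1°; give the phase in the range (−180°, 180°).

11.9 dB, -11.3°

Substitute s = j1:
Numerator: 20 = 20 + j0
Denominator: (j1) + 5 = 5 + j1
|N| = √(20² + 0²) ≈ 20, ∠N ≈ 0.00°
|D| = √(5² + 1²) ≈ 5.099, ∠D ≈ 11.31°
|H| = 20 / 5.099 ≈ 3.9223
Gain = 20 log₁₀(3.9223) ≈ 11.87 dB
∠H = 0.00° − 11.31° = -11.31°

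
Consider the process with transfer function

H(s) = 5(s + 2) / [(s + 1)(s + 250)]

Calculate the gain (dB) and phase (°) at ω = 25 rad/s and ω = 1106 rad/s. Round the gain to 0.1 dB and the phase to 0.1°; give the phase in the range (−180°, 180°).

At s = jω = j25:
zero (s+2): 2 + j25 → |·| = √(2²+25²) = √629 ≈ 25.08, ∠ = arctan(25/2) ≈ 85.43°
pole (s+1): 1 + j25 → |·| = √(1²+25²) = √626 ≈ 25.02, ∠ = arctan(25/1) ≈ 87.71°
pole (s+250): 250 + j25 → |·| = √(250²+25²) = √63125 ≈ 251.25, ∠ = arctan(25/250) ≈ 5.71°
|H| = 5 · 25.08 / 6286.3 ≈ 0.019948
Gain = 20 log₁₀(0.019948) ≈ -34.00 dB
∠H = 85.43° − 93.42° = -7.99°

At s = jω = j1106:
zero (s+2): 2 + j1106 → |·| = √(2²+1106²) = √1223240 ≈ 1106, ∠ = arctan(1106/2) ≈ 89.90°
pole (s+1): 1 + j1106 → |·| = √(1²+1106²) = √1223237 ≈ 1106, ∠ = arctan(1106/1) ≈ 89.95°
pole (s+250): 250 + j1106 → |·| = √(250²+1106²) = √1285736 ≈ 1133.9, ∠ = arctan(1106/250) ≈ 77.26°
|H| = 5 · 1106 / 1.2541e+06 ≈ 0.0044095
Gain = 20 log₁₀(0.0044095) ≈ -47.11 dB
∠H = 89.90° − 167.21° = -77.31°

ω = 25: -34.0 dB, -8.0°; ω = 1106: -47.1 dB, -77.3°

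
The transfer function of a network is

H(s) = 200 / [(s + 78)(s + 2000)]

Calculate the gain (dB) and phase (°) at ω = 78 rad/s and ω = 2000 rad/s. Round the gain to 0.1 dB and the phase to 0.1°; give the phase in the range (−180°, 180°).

At s = jω = j78:
pole (s+78): 78 + j78 → |·| = √(78²+78²) = √12168 ≈ 110.31, ∠ = arctan(78/78) ≈ 45.00°
pole (s+2000): 2000 + j78 → |·| = √(2000²+78²) = √4006084 ≈ 2001.5, ∠ = arctan(78/2000) ≈ 2.23°
|H| = 200 / 2.2079e+05 ≈ 0.00090584
Gain = 20 log₁₀(0.00090584) ≈ -60.86 dB
∠H = 0.00° − 47.23° = -47.23°

At s = jω = j2000:
pole (s+78): 78 + j2000 → |·| = √(78²+2000²) = √4006084 ≈ 2001.5, ∠ = arctan(2000/78) ≈ 87.77°
pole (s+2000): 2000 + j2000 → |·| = √(2000²+2000²) = √8000000 ≈ 2828.4, ∠ = arctan(2000/2000) ≈ 45.00°
|H| = 200 / 5.661e+06 ≈ 3.5329e-05
Gain = 20 log₁₀(3.5329e-05) ≈ -89.04 dB
∠H = 0.00° − 132.77° = -132.77°

ω = 78: -60.9 dB, -47.2°; ω = 2000: -89.0 dB, -132.8°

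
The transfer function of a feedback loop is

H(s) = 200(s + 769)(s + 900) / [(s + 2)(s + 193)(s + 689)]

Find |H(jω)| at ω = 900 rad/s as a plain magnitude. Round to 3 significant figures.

0.321

At s = jω = j900:
zero (s+769): 769 + j900 → |·| = √(769²+900²) = √1401361 ≈ 1183.8, ∠ = arctan(900/769) ≈ 49.49°
zero (s+900): 900 + j900 → |·| = √(900²+900²) = √1620000 ≈ 1272.8, ∠ = arctan(900/900) ≈ 45.00°
pole (s+2): 2 + j900 → |·| = √(2²+900²) = √810004 ≈ 900, ∠ = arctan(900/2) ≈ 89.87°
pole (s+193): 193 + j900 → |·| = √(193²+900²) = √847249 ≈ 920.46, ∠ = arctan(900/193) ≈ 77.90°
pole (s+689): 689 + j900 → |·| = √(689²+900²) = √1284721 ≈ 1133.5, ∠ = arctan(900/689) ≈ 52.56°
|H| = 200 · 1.5067e+06 / 9.3901e+08 ≈ 0.32091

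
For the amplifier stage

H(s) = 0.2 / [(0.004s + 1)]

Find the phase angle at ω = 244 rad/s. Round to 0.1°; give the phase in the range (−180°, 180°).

-44.3°

At ω = 244 rad/s:
pole (1 + j244·0.004) = 1 + j0.976 → |·| ≈ 1.3973, ∠ ≈ 44.30°
∠H = (0°) − (44.30°) = -44.30°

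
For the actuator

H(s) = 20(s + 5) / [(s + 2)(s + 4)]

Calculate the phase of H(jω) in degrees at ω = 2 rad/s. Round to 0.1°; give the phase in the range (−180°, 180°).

-49.8°

At s = jω = j2:
zero (s+5): 5 + j2 → |·| = √(5²+2²) = √29 ≈ 5.3852, ∠ = arctan(2/5) ≈ 21.80°
pole (s+2): 2 + j2 → |·| = √(2²+2²) = √8 ≈ 2.8284, ∠ = arctan(2/2) ≈ 45.00°
pole (s+4): 4 + j2 → |·| = √(4²+2²) = √20 ≈ 4.4721, ∠ = arctan(2/4) ≈ 26.57°
∠H = 21.80° − 71.57° = -49.77°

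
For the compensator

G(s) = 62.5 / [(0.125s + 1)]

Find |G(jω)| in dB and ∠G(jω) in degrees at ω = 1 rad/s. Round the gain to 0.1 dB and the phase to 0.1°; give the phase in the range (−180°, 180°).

35.9 dB, -7.1°

At ω = 1 rad/s:
pole (1 + j1·0.125) = 1 + j0.125 → |·| ≈ 1.0078, ∠ ≈ 7.13°
|G| = 62.5 · 1 / (1.0078) ≈ 62.016
Gain = 20 log₁₀(62.016) ≈ 35.85 dB
∠G = (0°) − (7.13°) = -7.13°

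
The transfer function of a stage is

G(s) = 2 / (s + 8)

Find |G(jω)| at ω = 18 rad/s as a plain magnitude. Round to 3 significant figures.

At s = jω = j18:
pole (s+8): 8 + j18 → |·| = √(8²+18²) = √388 ≈ 19.698, ∠ = arctan(18/8) ≈ 66.04°
|G| = 2 / 19.698 ≈ 0.10153

0.102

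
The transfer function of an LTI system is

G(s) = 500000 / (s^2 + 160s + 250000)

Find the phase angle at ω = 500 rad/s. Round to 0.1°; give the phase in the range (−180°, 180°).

-90.0°

At s = jω = j500:
quadratic: (j500)² + 160·j500 + 250000 = 0 + j80000 → |·| ≈ 80000, ∠ ≈ 90.00°
∠G = 0.00° − 90.00° = -90.00°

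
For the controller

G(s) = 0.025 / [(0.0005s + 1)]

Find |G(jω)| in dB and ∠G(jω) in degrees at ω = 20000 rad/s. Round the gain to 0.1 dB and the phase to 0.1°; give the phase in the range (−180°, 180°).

-52.1 dB, -84.3°

At ω = 20000 rad/s:
pole (1 + j20000·0.0005) = 1 + j10 → |·| ≈ 10.05, ∠ ≈ 84.29°
|G| = 0.025 · 1 / (10.05) ≈ 0.0024876
Gain = 20 log₁₀(0.0024876) ≈ -52.08 dB
∠G = (0°) − (84.29°) = -84.29°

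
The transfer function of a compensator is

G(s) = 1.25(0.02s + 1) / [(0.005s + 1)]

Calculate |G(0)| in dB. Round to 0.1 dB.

G(0) = 1.25 · 1 / 1 = 1.25
20 log₁₀(1.25) ≈ 1.94 dB

1.9 dB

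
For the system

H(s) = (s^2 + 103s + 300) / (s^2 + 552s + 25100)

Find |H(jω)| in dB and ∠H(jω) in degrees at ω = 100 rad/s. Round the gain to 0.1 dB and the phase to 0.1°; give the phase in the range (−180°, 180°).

Substitute s = j100:
Numerator: (j100)^2 + 103(j100) + 300 = -9700 + j10300
Denominator: (j100)^2 + 552(j100) + 25100 = 15100 + j55200
|N| = √(9700² + 10300²) ≈ 14148, ∠N ≈ 133.28°
|D| = √(15100² + 55200²) ≈ 57228, ∠D ≈ 74.70°
|H| = 14148 / 57228 ≈ 0.24722
Gain = 20 log₁₀(0.24722) ≈ -12.14 dB
∠H = 133.28° − 74.70° = 58.58°

-12.1 dB, 58.6°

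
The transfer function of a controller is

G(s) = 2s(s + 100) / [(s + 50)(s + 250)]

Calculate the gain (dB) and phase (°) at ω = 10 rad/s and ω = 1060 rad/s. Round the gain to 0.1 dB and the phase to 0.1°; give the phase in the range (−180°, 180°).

At s = jω = j10:
zero (s+100): 100 + j10 → |·| = √(100²+10²) = √10100 ≈ 100.5, ∠ = arctan(10/100) ≈ 5.71°
zero at origin: s = j10 → |·| = 10, ∠ = 90.00°
pole (s+50): 50 + j10 → |·| = √(50²+10²) = √2600 ≈ 50.99, ∠ = arctan(10/50) ≈ 11.31°
pole (s+250): 250 + j10 → |·| = √(250²+10²) = √62600 ≈ 250.2, ∠ = arctan(10/250) ≈ 2.29°
|G| = 2 · 1005 / 12758 ≈ 0.15755
Gain = 20 log₁₀(0.15755) ≈ -16.05 dB
∠G = 95.71° − 13.60° = 82.11°

At s = jω = j1060:
zero (s+100): 100 + j1060 → |·| = √(100²+1060²) = √1133600 ≈ 1064.7, ∠ = arctan(1060/100) ≈ 84.61°
zero at origin: s = j1060 → |·| = 1060, ∠ = 90.00°
pole (s+50): 50 + j1060 → |·| = √(50²+1060²) = √1126100 ≈ 1061.2, ∠ = arctan(1060/50) ≈ 87.30°
pole (s+250): 250 + j1060 → |·| = √(250²+1060²) = √1186100 ≈ 1089.1, ∠ = arctan(1060/250) ≈ 76.73°
|G| = 2 · 1.1286e+06 / 1.1558e+06 ≈ 1.9529
Gain = 20 log₁₀(1.9529) ≈ 5.81 dB
∠G = 174.61° − 164.03° = 10.58°

ω = 10: -16.1 dB, 82.1°; ω = 1060: 5.8 dB, 10.6°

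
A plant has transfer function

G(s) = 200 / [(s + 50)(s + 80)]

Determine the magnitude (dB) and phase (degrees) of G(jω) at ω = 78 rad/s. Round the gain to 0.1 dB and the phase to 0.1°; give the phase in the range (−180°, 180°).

At s = jω = j78:
pole (s+50): 50 + j78 → |·| = √(50²+78²) = √8584 ≈ 92.65, ∠ = arctan(78/50) ≈ 57.34°
pole (s+80): 80 + j78 → |·| = √(80²+78²) = √12484 ≈ 111.73, ∠ = arctan(78/80) ≈ 44.27°
|G| = 200 / 10352 ≈ 0.01932
Gain = 20 log₁₀(0.01932) ≈ -34.28 dB
∠G = 0.00° − 101.61° = -101.61°

-34.3 dB, -101.6°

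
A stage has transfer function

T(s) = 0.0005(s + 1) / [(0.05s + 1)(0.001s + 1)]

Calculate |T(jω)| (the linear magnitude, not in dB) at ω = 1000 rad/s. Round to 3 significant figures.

0.00707

At ω = 1000 rad/s:
zero (1 + j1000·1) = 1 + j1000 → |·| ≈ 1000, ∠ ≈ 89.94°
pole (1 + j1000·0.05) = 1 + j50 → |·| ≈ 50.01, ∠ ≈ 88.85°
pole (1 + j1000·0.001) = 1 + j1 → |·| ≈ 1.4142, ∠ ≈ 45.00°
|T| = 0.0005 · 1000 / (50.01 · 1.4142) ≈ 0.0070697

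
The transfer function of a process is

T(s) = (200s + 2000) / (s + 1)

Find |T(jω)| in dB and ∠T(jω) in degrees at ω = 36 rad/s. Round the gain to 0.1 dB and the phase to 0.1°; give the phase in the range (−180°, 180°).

46.3 dB, -13.9°

Substitute s = j36:
Numerator: 200(j36) + 2000 = 2000 + j7200
Denominator: (j36) + 1 = 1 + j36
|N| = √(2000² + 7200²) ≈ 7472.6, ∠N ≈ 74.48°
|D| = √(1² + 36²) ≈ 36.014, ∠D ≈ 88.41°
|T| = 7472.6 / 36.014 ≈ 207.49
Gain = 20 log₁₀(207.49) ≈ 46.34 dB
∠T = 74.48° − 88.41° = -13.93°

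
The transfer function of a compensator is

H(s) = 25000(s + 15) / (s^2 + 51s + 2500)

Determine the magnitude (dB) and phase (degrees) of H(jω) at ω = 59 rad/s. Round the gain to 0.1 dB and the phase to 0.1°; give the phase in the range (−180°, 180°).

53.6 dB, -32.3°

At s = jω = j59:
zero (s+15): 15 + j59 → |·| = √(15²+59²) = √3706 ≈ 60.877, ∠ = arctan(59/15) ≈ 75.74°
quadratic: (j59)² + 51·j59 + 2500 = -981 + j3009 → |·| ≈ 3164.9, ∠ ≈ 108.06°
|H| = 25000 · 60.877 / 3164.9 ≈ 480.88
Gain = 20 log₁₀(480.88) ≈ 53.64 dB
∠H = 75.74° − 108.06° = -32.32°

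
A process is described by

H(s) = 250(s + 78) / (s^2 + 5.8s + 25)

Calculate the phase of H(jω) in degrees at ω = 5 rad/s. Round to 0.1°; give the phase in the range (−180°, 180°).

-86.3°

At s = jω = j5:
zero (s+78): 78 + j5 → |·| = √(78²+5²) = √6109 ≈ 78.16, ∠ = arctan(5/78) ≈ 3.67°
quadratic: (j5)² + 5.8·j5 + 25 = 0 + j29 → |·| ≈ 29, ∠ ≈ 90.00°
∠H = 3.67° − 90.00° = -86.33°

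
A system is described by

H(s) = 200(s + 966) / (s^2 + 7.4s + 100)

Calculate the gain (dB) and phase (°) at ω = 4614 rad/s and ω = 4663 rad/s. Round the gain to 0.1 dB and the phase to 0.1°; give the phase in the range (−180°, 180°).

ω = 4614: -27.1 dB, -101.7°; ω = 4663: -27.2 dB, -101.6°

At s = jω = j4614:
zero (s+966): 966 + j4614 → |·| = √(966²+4614²) = √22222152 ≈ 4714, ∠ = arctan(4614/966) ≈ 78.18°
quadratic: (j4614)² + 7.4·j4614 + 100 = -21288896 + j34143.6 → |·| ≈ 2.1289e+07, ∠ ≈ 179.91°
|H| = 200 · 4714 / 2.1289e+07 ≈ 0.044286
Gain = 20 log₁₀(0.044286) ≈ -27.07 dB
∠H = 78.18° − 179.91° = -101.73°

At s = jω = j4663:
zero (s+966): 966 + j4663 → |·| = √(966²+4663²) = √22676725 ≈ 4762, ∠ = arctan(4663/966) ≈ 78.30°
quadratic: (j4663)² + 7.4·j4663 + 100 = -21743469 + j34506.2 → |·| ≈ 2.1743e+07, ∠ ≈ 179.91°
|H| = 200 · 4762 / 2.1743e+07 ≈ 0.043803
Gain = 20 log₁₀(0.043803) ≈ -27.17 dB
∠H = 78.30° − 179.91° = -101.61°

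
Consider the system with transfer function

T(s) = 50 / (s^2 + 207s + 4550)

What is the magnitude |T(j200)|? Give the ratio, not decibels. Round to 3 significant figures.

0.000917

Substitute s = j200:
Numerator: 50 = 50 + j0
Denominator: (j200)^2 + 207(j200) + 4550 = -35450 + j41400
|N| = √(50² + 0²) ≈ 50, ∠N ≈ 0.00°
|D| = √(35450² + 41400²) ≈ 54504, ∠D ≈ 130.57°
|T| = 50 / 54504 ≈ 0.00091736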